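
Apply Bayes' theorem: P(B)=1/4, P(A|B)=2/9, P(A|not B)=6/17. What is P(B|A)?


P(A) = P(A|B)P(B) + P(A|B')P(B') = 2/9*1/4 + 6/17*3/4 = 49/153
P(B|A) = P(A|B)P(B)/P(A) = (1/18)/(49/153) = 17/98

17/98


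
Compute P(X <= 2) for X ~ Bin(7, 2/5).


P(X<=2) = P(X=0) + P(X=1) + P(X=2)
= 2187/78125 + 10206/78125 + 20412/78125
= 6561/15625

6561/15625


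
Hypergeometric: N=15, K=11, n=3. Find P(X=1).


P(X=1) = C(11,1)*C(4,2) / C(15,3)
= 11*6 / 455
= 66/455

66/455


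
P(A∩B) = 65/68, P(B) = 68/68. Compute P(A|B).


P(A|B) = P(A∩B)/P(B) = (65/68)/(68/68) = 65/68

65/68


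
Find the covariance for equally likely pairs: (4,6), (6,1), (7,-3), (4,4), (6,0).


E[X]=27/5, E[Y]=8/5, E[XY]=5
Cov(X,Y) = E[XY] - E[X]E[Y] = 5 - 27/5*8/5 = -91/25

-91/25


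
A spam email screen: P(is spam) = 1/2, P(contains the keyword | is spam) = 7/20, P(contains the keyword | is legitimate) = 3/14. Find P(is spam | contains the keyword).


P(A) = P(A|B)P(B) + P(A|B')P(B') = 7/20*1/2 + 3/14*1/2 = 79/280
P(B|A) = P(A|B)P(B)/P(A) = (7/40)/(79/280) = 49/79

49/79


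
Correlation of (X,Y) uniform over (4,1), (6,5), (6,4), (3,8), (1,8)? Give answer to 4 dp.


Cov(X,Y) = -2.8000, Var(X) = 3.6000, Var(Y) = 6.9600
rho = Cov/(sqrt(VarX)*sqrt(VarY)) = -0.5594

-0.5594


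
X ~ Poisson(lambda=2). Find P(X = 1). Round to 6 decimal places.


P(X=1) = e^(-2) * 2^1 / 1!
≈ 0.1353352832 * 2 / 1
≈ 0.270671

0.270671


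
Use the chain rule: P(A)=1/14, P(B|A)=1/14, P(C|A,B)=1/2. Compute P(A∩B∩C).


P(A∩B∩C) = P(A) * P(B|A) * P(C|A∩B)
= 1/14 * 1/14 * 1/2
= 1/196 * 1/2 = 1/392

1/392


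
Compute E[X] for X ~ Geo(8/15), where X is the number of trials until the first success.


For geometric (trials until first success), E[X] = 1/p = 1/(8/15) = 15/8

15/8


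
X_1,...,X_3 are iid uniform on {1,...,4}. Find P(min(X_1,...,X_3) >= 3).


P(min >= 3) = P(all X_i >= 3) = (P(X_1 >= 3))^3
= (2/4)^3 = (1/2)^3 = 1/8

1/8


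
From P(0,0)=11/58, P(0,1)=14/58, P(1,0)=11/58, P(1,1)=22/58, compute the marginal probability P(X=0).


P(X=0) = P(0,0)+P(0,1) = 11/58 + 14/58 = 25/58

25/58


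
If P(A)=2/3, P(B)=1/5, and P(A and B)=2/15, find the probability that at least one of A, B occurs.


P(A∪B) = P(A) + P(B) - P(A∩B)
= 2/3 + 1/5 - 2/15 = 11/15

11/15


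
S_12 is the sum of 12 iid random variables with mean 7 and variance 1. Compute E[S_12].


E[S_n] = n*E[X_1] = 12*7 = 84

84


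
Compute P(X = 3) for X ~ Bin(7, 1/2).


P(X=3) = C(7,3) * p^3 * (1-p)^4
= 35 * 1/8 * 1/16
= 35/128

35/128


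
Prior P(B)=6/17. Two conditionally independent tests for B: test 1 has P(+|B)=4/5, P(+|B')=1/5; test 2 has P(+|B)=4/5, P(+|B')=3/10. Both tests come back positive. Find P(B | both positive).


After test 1: P(+) = 4/5*6/17 + 1/5*11/17 = 7/17
P(B|+) = (24/85)/(7/17) = 24/35
After test 2 (use post1 as new prior): P(+) = 4/5*24/35 + 3/10*11/35 = 9/14
P(B|+,+) = (96/175)/(9/14) = 64/75

64/75


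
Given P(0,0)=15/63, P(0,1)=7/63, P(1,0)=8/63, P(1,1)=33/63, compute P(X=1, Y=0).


Read from table: P(X=1, Y=0) = 8/63

8/63


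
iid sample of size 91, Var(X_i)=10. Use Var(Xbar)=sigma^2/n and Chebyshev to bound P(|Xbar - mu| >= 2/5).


Var(Xbar) = Var(X)/n = 10/91
Chebyshev: P(|Xbar-mu| >= 2/5) <= Var(Xbar)/(2/5)^2 = (10/91)/(4/25) = 125/182

125/182


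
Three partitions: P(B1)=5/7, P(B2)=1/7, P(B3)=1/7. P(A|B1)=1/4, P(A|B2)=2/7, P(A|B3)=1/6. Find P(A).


P(A) = P(A|B1)P(B1) + P(A|B2)P(B2) + P(A|B3)P(B3)
= 1/4*5/7 + 2/7*1/7 + 1/6*1/7
= 5/28 + 2/49 + 1/42 = 143/588

143/588


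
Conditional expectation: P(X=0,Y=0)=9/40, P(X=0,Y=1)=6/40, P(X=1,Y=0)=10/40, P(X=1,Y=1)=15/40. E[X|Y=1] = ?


P(Y=1) = 21/40
E[X|Y=1] = (0*6 + 1*15)/21 = 15/21 = 5/7

5/7


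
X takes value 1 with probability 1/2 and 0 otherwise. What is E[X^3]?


For Bernoulli: X in {0,1}
E[X^3] = 0^3*(1-1/2) + 1^3*1/2 = 1/2

1/2


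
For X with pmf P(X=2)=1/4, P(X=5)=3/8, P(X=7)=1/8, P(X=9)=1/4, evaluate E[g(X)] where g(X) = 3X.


E[3X] = sum(g(x)*P(x))
= 6*1/4 + 15*3/8 + 21*1/8 + 27*1/4
= 33/2

33/2


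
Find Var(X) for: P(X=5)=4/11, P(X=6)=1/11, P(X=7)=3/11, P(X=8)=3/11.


E[X] = 71/11, E[X^2] = 475/11
Var(X) = E[X^2] - (E[X])^2 = 475/11 - (71/11)^2 = 184/121

184/121


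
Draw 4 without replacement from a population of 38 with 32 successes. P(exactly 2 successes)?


P(X=2) = C(32,2)*C(6,2) / C(38,4)
= 496*15 / 73815
= 7440/73815 = 496/4921

496/4921


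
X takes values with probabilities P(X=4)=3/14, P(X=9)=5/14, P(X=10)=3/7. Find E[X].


E[X] = sum(x * P(x))
= 4*3/14 + 9*5/14 + 10*3/7
= 117/14

117/14


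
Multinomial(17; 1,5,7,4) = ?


17! = 355687428096000
Denominator: 1!=1 * 5!=120 * 7!=5040 * 4!=24
Coefficient = 355687428096000 / 14515200 = 24504480

24504480


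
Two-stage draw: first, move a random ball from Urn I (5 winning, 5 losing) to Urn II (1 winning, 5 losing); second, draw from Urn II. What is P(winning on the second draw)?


P(transfer winning) = 5/10 = 1/2; P(transfer losing) = 1/2
If winning transferred: Urn II has 2 winning of 7, so P(winning|winning moved) = 2/7
If losing transferred: Urn II has 1 winning of 7, so P(winning|losing moved) = 1/7
By total probability: P(winning) = 1/2*2/7 + 1/2*1/7 = 3/14

3/14


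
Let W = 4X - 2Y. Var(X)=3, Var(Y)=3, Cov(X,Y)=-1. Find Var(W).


Var(4X - 2Y) = 4^2*Var(X) + (-2)^2*Var(Y) + 2*4*(-2)*Cov(X,Y)
= 16*3 + 4*3 - 16*(-1)
= 48 + 12 + 16 = 76

76


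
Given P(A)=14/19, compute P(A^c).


P(A') = 1 - P(A) = 1 - 14/19 = 5/19

5/19


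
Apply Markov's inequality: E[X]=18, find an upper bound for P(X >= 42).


Markov: P(X >= a) <= E[X]/a
P(X >= 42) <= 18/42 = 3/7

3/7


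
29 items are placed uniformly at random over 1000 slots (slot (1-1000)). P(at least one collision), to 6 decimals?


P(all different) = prod((1000-i)/1000 for i=0..28) = 0.663708
P(at least one match) = 1 - 0.663708 = 0.336292

0.336292


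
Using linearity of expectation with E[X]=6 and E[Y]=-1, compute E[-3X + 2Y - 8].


E[-3X + 2Y - 8] = -3*E[X] + 2*E[Y] - 8
= (-3)*(6) + (2)*(-1) + (-8)
= -18 - 2 - 8 = -28

-28


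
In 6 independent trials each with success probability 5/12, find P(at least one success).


P(at least one) = 1 - P(none)
P(none) = (1 - 5/12)^6 = (7/12)^6 = 117649/2985984
P(at least one) = 1 - 117649/2985984 = 2868335/2985984

2868335/2985984


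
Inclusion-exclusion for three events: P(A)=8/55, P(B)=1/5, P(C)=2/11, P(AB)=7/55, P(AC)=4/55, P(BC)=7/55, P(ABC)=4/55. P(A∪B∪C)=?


P(A∪B∪C) = P(A)+P(B)+P(C) - P(AB)-P(AC)-P(BC) + P(ABC)
= 8/55+1/5+2/11 - 7/55-4/55-7/55 + 4/55
= 3/11

3/11


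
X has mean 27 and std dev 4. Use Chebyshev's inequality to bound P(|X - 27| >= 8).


k = 8/4 = 2
Chebyshev: P(|X-mu| >= k*sigma) <= 1/k^2 = 1/2^2 = 1/4

1/4


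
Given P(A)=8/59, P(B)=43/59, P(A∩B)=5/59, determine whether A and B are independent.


P(A)*P(B) = 8/59*43/59 = 344/3481
P(A∩B) = 5/59 != 344/3481, so not independent

No, A and B are not independent


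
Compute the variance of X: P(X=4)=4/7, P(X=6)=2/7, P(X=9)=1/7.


E[X] = 37/7, E[X^2] = 31
Var(X) = E[X^2] - (E[X])^2 = 31 - (37/7)^2 = 150/49

150/49


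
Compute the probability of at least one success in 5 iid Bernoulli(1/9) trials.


P(at least one) = 1 - P(none)
P(none) = (1 - 1/9)^5 = (8/9)^5 = 32768/59049
P(at least one) = 1 - 32768/59049 = 26281/59049

26281/59049


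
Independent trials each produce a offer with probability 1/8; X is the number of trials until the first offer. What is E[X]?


For geometric (trials until first success), E[X] = 1/p = 1/(1/8) = 8

8


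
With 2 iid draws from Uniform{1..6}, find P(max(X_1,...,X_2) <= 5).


P(max <= 5) = P(all X_i <= 5) = (P(X_1 <= 5))^2
= (5/6)^2 = 25/36

25/36


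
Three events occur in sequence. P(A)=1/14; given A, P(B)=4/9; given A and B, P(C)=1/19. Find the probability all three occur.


P(A∩B∩C) = P(A) * P(B|A) * P(C|A∩B)
= 1/14 * 4/9 * 1/19
= 2/63 * 1/19 = 2/1197

2/1197


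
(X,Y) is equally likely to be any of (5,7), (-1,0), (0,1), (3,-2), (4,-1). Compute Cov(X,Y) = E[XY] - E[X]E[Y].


E[X]=11/5, E[Y]=1, E[XY]=5
Cov(X,Y) = E[XY] - E[X]E[Y] = 5 - 11/5*1 = 14/5

14/5


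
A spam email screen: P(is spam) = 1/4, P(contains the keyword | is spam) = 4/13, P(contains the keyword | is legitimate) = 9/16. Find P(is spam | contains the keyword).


P(A) = P(A|B)P(B) + P(A|B')P(B') = 4/13*1/4 + 9/16*3/4 = 415/832
P(B|A) = P(A|B)P(B)/P(A) = (1/13)/(415/832) = 64/415

64/415


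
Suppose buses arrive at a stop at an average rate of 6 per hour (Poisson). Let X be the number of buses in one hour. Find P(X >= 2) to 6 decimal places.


P(X>=2) = 1 - P(X<=1) = 1 - (e^(-6)*6^0/0! + e^(-6)*6^1/1!)
≈ 1 - (0.0024787522 + 0.0148725131)
= 1 - 0.0173512653 = 0.9826487347
≈ 0.982649

0.982649


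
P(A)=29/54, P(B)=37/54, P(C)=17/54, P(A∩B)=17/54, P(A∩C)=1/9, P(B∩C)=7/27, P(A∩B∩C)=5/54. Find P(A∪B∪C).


P(A∪B∪C) = P(A)+P(B)+P(C) - P(AB)-P(AC)-P(BC) + P(ABC)
= 29/54+37/54+17/54 - 17/54-1/9-7/27 + 5/54
= 17/18

17/18


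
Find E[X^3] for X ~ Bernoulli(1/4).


For Bernoulli: X in {0,1}
E[X^3] = 0^3*(1-1/4) + 1^3*1/4 = 1/4

1/4


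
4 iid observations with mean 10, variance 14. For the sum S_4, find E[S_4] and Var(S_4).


E[S_n] = n*mu = 4*10 = 40
Var(S_n) = n*sigma^2 = 4*14 = 56

E[S_4]=40, Var(S_4)=56


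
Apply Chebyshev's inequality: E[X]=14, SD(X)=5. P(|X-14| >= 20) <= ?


k = 20/5 = 4
Chebyshev: P(|X-mu| >= k*sigma) <= 1/k^2 = 1/4^2 = 1/16

1/16


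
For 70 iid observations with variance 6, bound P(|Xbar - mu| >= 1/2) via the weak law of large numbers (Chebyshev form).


Var(Xbar) = Var(X)/n = 6/70
Chebyshev: P(|Xbar-mu| >= 1/2) <= Var(Xbar)/(1/2)^2 = (3/35)/(1/4) = 12/35

12/35


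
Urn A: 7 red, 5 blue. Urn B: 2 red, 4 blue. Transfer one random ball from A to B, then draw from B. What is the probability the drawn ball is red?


P(transfer red) = 7/12; P(transfer blue) = 5/12
If red transferred: Urn II has 3 red of 7, so P(red|red moved) = 3/7
If blue transferred: Urn II has 2 red of 7, so P(red|blue moved) = 2/7
By total probability: P(red) = 7/12*3/7 + 5/12*2/7 = 31/84

31/84


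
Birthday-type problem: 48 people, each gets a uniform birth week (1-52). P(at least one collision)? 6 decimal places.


P(all different) = prod((52-i)/52 for i=0..47) = 0.000000
P(at least one match) = 1 - 0.000000 = 1.000000

1.000000


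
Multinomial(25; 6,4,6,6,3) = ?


25! = 15511210043330985984000000
Denominator: 6!=720 * 4!=24 * 6!=720 * 6!=720 * 3!=6
Coefficient = 15511210043330985984000000 / 53747712000 = 288592936632000

288592936632000


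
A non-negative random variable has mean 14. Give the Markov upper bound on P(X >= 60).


Markov: P(X >= a) <= E[X]/a
P(X >= 60) <= 14/60 = 7/30

7/30


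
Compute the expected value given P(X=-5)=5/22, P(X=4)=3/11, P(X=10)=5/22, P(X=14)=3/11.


E[X] = sum(x * P(x))
= -5*5/22 + 4*3/11 + 10*5/22 + 14*3/11
= 133/22

133/22


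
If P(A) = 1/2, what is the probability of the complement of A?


P(A') = 1 - P(A) = 1 - 1/2 = 1/2

1/2


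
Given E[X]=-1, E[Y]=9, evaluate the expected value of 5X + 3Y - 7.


E[5X + 3Y - 7] = 5*E[X] + 3*E[Y] - 7
= (5)*(-1) + (3)*(9) + (-7)
= -5 + 27 - 7 = 15

15


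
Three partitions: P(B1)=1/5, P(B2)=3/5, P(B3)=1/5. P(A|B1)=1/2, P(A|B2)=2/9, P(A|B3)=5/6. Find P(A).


P(A) = P(A|B1)P(B1) + P(A|B2)P(B2) + P(A|B3)P(B3)
= 1/2*1/5 + 2/9*3/5 + 5/6*1/5
= 1/10 + 2/15 + 1/6 = 2/5

2/5


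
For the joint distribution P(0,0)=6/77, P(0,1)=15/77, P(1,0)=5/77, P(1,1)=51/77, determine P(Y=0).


P(Y=0) = P(0,0)+P(1,0) = 6/77 + 5/77 = 11/77 = 1/7

1/7


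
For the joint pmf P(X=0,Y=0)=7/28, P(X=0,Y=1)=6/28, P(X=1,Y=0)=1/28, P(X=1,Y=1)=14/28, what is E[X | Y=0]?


P(Y=0) = 8/28
E[X|Y=0] = (0*7 + 1*1)/8 = 1/8

1/8


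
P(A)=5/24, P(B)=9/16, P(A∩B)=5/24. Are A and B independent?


P(A)*P(B) = 5/24*9/16 = 15/128
P(A∩B) = 5/24 != 15/128, so not independent

No, A and B are not independent


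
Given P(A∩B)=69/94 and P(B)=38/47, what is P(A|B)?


P(A|B) = P(A∩B)/P(B) = (69/94)/(76/94) = 69/76

69/76


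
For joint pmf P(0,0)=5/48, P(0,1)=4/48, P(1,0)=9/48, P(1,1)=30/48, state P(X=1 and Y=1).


Read from table: P(X=1, Y=1) = 30/48 = 5/8

5/8


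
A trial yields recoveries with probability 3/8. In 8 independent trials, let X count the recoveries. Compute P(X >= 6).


P(X>=6) = P(X=6) + P(X=7) + P(X=8)
= 127575/4194304 + 10935/2097152 + 6561/16777216
= 604341/16777216

604341/16777216


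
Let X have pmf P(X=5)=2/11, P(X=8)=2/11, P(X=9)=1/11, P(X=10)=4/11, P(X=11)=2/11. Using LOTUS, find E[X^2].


E[X^2] = sum(g(x)*P(x))
= 25*2/11 + 64*2/11 + 81*1/11 + 100*4/11 + 121*2/11
= 901/11

901/11


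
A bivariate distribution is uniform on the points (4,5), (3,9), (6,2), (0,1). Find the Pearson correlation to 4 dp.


Cov(X,Y) = 0.9375, Var(X) = 4.6875, Var(Y) = 9.6875
rho = Cov/(sqrt(VarX)*sqrt(VarY)) = 0.1391

0.1391


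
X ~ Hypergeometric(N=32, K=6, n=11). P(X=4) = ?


P(X=4) = C(6,4)*C(26,7) / C(32,11)
= 15*657800 / 129024480
= 9867000/129024480 = 275/3596

275/3596


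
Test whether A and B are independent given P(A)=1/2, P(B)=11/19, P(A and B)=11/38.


P(A)*P(B) = 1/2*11/19 = 11/38
P(A∩B) = 11/38, which equals P(A)P(B), so independent

Yes, A and B are independent


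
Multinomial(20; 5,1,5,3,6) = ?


20! = 2432902008176640000
Denominator: 5!=120 * 1!=1 * 5!=120 * 3!=6 * 6!=720
Coefficient = 2432902008176640000 / 62208000 = 39109150080

39109150080


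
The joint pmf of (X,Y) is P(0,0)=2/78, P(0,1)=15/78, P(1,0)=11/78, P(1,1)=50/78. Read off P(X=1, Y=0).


Read from table: P(X=1, Y=0) = 11/78

11/78


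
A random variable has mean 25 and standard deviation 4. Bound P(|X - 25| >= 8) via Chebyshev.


k = 8/4 = 2
Chebyshev: P(|X-mu| >= k*sigma) <= 1/k^2 = 1/2^2 = 1/4

1/4


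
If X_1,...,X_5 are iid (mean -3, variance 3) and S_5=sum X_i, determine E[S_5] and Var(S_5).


E[S_n] = n*mu = 5*-3 = -15
Var(S_n) = n*sigma^2 = 5*3 = 15

E[S_5]=-15, Var(S_5)=15


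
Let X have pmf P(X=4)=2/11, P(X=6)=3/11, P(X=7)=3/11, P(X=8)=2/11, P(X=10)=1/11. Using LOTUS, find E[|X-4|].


E[|X-4|] = sum(g(x)*P(x))
= 0*2/11 + 2*3/11 + 3*3/11 + 4*2/11 + 6*1/11
= 29/11

29/11


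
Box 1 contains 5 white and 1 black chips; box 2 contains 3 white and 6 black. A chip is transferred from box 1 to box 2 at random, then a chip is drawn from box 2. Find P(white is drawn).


P(transfer white) = 5/6; P(transfer black) = 1/6
If white transferred: Urn II has 4 white of 10, so P(white|white moved) = 2/5
If black transferred: Urn II has 3 white of 10, so P(white|black moved) = 3/10
By total probability: P(white) = 5/6*2/5 + 1/6*3/10 = 23/60

23/60


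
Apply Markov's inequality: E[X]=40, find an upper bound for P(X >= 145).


Markov: P(X >= a) <= E[X]/a
P(X >= 145) <= 40/145 = 8/29

8/29


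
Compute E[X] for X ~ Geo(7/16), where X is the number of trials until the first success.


For geometric (trials until first success), E[X] = 1/p = 1/(7/16) = 16/7

16/7


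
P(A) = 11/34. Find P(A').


P(A') = 1 - P(A) = 1 - 11/34 = 23/34

23/34


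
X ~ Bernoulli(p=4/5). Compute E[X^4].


For Bernoulli: X in {0,1}
E[X^4] = 0^4*(1-4/5) + 1^4*4/5 = 4/5

4/5


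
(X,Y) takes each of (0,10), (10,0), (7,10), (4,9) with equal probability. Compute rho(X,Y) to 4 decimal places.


Cov(X,Y) = -11.5625, Var(X) = 13.6875, Var(Y) = 17.6875
rho = Cov/(sqrt(VarX)*sqrt(VarY)) = -0.7431

-0.7431


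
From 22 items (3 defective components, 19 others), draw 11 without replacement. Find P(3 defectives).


P(X=3) = C(3,3)*C(19,8) / C(22,11)
= 1*75582 / 705432
= 75582/705432 = 3/28

3/28


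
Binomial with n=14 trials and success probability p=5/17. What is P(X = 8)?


P(X=8) = C(14,8) * p^8 * (1-p)^6
= 3003 * 390625/6975757441 * 2985984/24137569
= 3502699200000000/168377826559400929

3502699200000000/168377826559400929


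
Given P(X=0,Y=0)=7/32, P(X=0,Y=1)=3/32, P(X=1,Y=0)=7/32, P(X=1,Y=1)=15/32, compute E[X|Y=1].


P(Y=1) = 18/32
E[X|Y=1] = (0*3 + 1*15)/18 = 15/18 = 5/6

5/6


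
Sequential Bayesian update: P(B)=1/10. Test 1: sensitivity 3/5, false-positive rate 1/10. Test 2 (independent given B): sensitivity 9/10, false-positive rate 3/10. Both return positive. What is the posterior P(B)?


After test 1: P(+) = 3/5*1/10 + 1/10*9/10 = 3/20
P(B|+) = (3/50)/(3/20) = 2/5
After test 2 (use post1 as new prior): P(+) = 9/10*2/5 + 3/10*3/5 = 27/50
P(B|+,+) = (9/25)/(27/50) = 2/3

2/3


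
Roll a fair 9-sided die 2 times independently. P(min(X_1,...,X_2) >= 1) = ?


P(min >= 1) = P(all X_i >= 1) = (P(X_1 >= 1))^2
= (9/9)^2 = 1^2 = 1

1


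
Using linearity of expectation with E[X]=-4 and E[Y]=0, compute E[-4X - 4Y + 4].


E[-4X - 4Y + 4] = -4*E[X] - 4*E[Y] + 4
= (-4)*(-4) + (-4)*(0) + (4)
= 16 + 0 + 4 = 20

20


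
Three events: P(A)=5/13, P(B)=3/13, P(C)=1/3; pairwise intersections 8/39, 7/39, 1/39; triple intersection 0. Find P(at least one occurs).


P(A∪B∪C) = P(A)+P(B)+P(C) - P(AB)-P(AC)-P(BC) + P(ABC)
= 5/13+3/13+1/3 - 8/39-7/39-1/39 + 0
= 7/13

7/13


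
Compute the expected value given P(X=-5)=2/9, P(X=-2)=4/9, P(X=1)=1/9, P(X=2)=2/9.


E[X] = sum(x * P(x))
= -5*2/9 - 2*4/9 + 1*1/9 + 2*2/9
= -13/9

-13/9


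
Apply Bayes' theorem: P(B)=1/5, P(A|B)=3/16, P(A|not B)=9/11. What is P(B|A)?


P(A) = P(A|B)P(B) + P(A|B')P(B') = 3/16*1/5 + 9/11*4/5 = 609/880
P(B|A) = P(A|B)P(B)/P(A) = (3/80)/(609/880) = 11/203

11/203


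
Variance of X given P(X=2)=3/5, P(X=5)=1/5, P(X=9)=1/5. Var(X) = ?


E[X] = 4, E[X^2] = 118/5
Var(X) = E[X^2] - (E[X])^2 = 118/5 - (4)^2 = 38/5

38/5


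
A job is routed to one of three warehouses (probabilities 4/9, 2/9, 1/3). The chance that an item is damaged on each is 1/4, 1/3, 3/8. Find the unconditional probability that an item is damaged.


P(A) = P(A|B1)P(B1) + P(A|B2)P(B2) + P(A|B3)P(B3)
= 1/4*4/9 + 1/3*2/9 + 3/8*1/3
= 1/9 + 2/27 + 1/8 = 67/216

67/216


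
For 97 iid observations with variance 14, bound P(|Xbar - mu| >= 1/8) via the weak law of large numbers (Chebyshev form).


Var(Xbar) = Var(X)/n = 14/97
Chebyshev: P(|Xbar-mu| >= 1/8) <= Var(Xbar)/(1/8)^2 = (14/97)/(1/64) = 896/97
Bound exceeds 1, so trivial bound: 1

1


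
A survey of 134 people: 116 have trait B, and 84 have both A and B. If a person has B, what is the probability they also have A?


P(A|B) = P(A∩B)/P(B) = (84/134)/(116/134) = 84/116 = 21/29

21/29


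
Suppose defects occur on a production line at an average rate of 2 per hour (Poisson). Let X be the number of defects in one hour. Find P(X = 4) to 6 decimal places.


P(X=4) = e^(-2) * 2^4 / 4!
≈ 0.1353352832 * 16 / 24
≈ 0.090224

0.090224


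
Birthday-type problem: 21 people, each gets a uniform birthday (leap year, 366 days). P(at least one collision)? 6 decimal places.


P(all different) = prod((366-i)/366 for i=0..20) = 0.557221
P(at least one match) = 1 - 0.557221 = 0.442779

0.442779


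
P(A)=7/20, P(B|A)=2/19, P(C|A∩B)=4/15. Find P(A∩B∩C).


P(A∩B∩C) = P(A) * P(B|A) * P(C|A∩B)
= 7/20 * 2/19 * 4/15
= 7/190 * 4/15 = 14/1425

14/1425


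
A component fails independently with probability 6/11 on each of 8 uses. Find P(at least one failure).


P(at least one) = 1 - P(none)
P(none) = (1 - 6/11)^8 = (5/11)^8 = 390625/214358881
P(at least one) = 1 - 390625/214358881 = 213968256/214358881

213968256/214358881


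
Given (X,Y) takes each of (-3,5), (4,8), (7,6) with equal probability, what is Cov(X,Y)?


E[X]=8/3, E[Y]=19/3, E[XY]=59/3
Cov(X,Y) = E[XY] - E[X]E[Y] = 59/3 - 8/3*19/3 = 25/9

25/9


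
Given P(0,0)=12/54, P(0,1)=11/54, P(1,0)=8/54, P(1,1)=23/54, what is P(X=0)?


P(X=0) = P(0,0)+P(0,1) = 12/54 + 11/54 = 23/54

23/54


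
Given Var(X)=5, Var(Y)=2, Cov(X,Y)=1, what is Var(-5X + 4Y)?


Var(-5X + 4Y) = (-5)^2*Var(X) + 4^2*Var(Y) + 2*(-5)*4*Cov(X,Y)
= 25*5 + 16*2 - 40*1
= 125 + 32 - 40 = 117

117


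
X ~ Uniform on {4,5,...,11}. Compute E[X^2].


E[X^2] = (1/8) * sum(x^2 for x=4..11)
= 492/8 = 123/2

123/2


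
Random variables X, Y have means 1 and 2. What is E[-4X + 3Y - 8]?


E[-4X + 3Y - 8] = -4*E[X] + 3*E[Y] - 8
= (-4)*(1) + (3)*(2) + (-8)
= -4 + 6 - 8 = -6

-6


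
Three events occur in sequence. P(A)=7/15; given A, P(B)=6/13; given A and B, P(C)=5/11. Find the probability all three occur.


P(A∩B∩C) = P(A) * P(B|A) * P(C|A∩B)
= 7/15 * 6/13 * 5/11
= 14/65 * 5/11 = 14/143

14/143


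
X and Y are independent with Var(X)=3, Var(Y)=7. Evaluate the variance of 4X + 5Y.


Independence => Cov(X,Y)=0
Var(4X + 5Y) = 4^2*Var(X) + 5^2*Var(Y)
= 16*3 + 25*7 = 223

223


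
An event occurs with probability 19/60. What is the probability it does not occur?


P(A') = 1 - P(A) = 1 - 19/60 = 41/60

41/60


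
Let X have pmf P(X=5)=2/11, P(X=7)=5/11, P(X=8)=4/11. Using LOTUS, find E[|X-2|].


E[|X-2|] = sum(g(x)*P(x))
= 3*2/11 + 5*5/11 + 6*4/11
= 5

5


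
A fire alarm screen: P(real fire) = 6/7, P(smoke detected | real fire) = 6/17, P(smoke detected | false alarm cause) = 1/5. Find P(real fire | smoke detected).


P(A) = P(A|B)P(B) + P(A|B')P(B') = 6/17*6/7 + 1/5*1/7 = 197/595
P(B|A) = P(A|B)P(B)/P(A) = (36/119)/(197/595) = 180/197

180/197


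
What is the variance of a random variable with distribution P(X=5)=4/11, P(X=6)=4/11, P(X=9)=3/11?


E[X] = 71/11, E[X^2] = 487/11
Var(X) = E[X^2] - (E[X])^2 = 487/11 - (71/11)^2 = 316/121

316/121


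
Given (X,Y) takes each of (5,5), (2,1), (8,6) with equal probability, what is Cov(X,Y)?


E[X]=5, E[Y]=4, E[XY]=25
Cov(X,Y) = E[XY] - E[X]E[Y] = 25 - 5*4 = 5

5


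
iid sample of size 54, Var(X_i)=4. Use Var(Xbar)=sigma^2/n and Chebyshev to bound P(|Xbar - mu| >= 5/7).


Var(Xbar) = Var(X)/n = 4/54
Chebyshev: P(|Xbar-mu| >= 5/7) <= Var(Xbar)/(5/7)^2 = (2/27)/(25/49) = 98/675

98/675


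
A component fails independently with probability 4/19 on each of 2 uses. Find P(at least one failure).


P(at least one) = 1 - P(none)
P(none) = (1 - 4/19)^2 = (15/19)^2 = 225/361
P(at least one) = 1 - 225/361 = 136/361

136/361


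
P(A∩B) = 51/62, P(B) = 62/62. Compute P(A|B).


P(A|B) = P(A∩B)/P(B) = (51/62)/(62/62) = 51/62

51/62


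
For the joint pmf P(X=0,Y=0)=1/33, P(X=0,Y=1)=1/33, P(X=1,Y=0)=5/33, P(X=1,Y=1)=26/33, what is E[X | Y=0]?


P(Y=0) = 6/33
E[X|Y=0] = (0*1 + 1*5)/6 = 5/6

5/6


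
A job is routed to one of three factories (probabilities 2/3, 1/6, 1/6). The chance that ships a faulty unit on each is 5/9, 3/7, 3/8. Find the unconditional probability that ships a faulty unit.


P(A) = P(A|B1)P(B1) + P(A|B2)P(B2) + P(A|B3)P(B3)
= 5/9*2/3 + 3/7*1/6 + 3/8*1/6
= 10/27 + 1/14 + 1/16 = 1525/3024

1525/3024


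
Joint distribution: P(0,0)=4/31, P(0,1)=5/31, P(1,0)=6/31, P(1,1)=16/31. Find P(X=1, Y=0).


Read from table: P(X=1, Y=0) = 6/31

6/31


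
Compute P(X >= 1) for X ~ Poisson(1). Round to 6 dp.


P(X>=1) = 1 - P(X<=0) = 1 - (e^(-1)*1^0/0!)
≈ 1 - 0.3678794412 = 0.6321205588
≈ 0.632121

0.632121


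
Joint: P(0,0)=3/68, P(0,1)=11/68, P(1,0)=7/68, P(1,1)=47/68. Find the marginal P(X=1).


P(X=1) = P(1,0)+P(1,1) = 7/68 + 47/68 = 54/68 = 27/34

27/34


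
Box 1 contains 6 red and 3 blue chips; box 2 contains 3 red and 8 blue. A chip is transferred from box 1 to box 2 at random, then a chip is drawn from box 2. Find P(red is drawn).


P(transfer red) = 6/9 = 2/3; P(transfer blue) = 1/3
If red transferred: Urn II has 4 red of 12, so P(red|red moved) = 1/3
If blue transferred: Urn II has 3 red of 12, so P(red|blue moved) = 1/4
By total probability: P(red) = 2/3*1/3 + 1/3*1/4 = 11/36

11/36


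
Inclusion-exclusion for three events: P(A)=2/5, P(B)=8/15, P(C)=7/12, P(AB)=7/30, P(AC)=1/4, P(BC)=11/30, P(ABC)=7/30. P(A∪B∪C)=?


P(A∪B∪C) = P(A)+P(B)+P(C) - P(AB)-P(AC)-P(BC) + P(ABC)
= 2/5+8/15+7/12 - 7/30-1/4-11/30 + 7/30
= 9/10

9/10


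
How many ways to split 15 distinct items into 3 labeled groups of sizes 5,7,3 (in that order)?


15! = 1307674368000
Denominator: 5!=120 * 7!=5040 * 3!=6
Coefficient = 1307674368000 / 3628800 = 360360

360360


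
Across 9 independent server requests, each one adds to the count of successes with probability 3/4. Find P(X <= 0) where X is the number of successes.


P(X<=0) = P(X=0)
= 1/262144
= 1/262144

1/262144


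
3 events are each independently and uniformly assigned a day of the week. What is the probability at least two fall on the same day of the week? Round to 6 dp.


P(all different) = prod((7-i)/7 for i=0..2) = 0.612245
P(at least one match) = 1 - 0.612245 = 0.387755

0.387755


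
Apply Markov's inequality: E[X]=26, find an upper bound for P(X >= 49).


Markov: P(X >= a) <= E[X]/a
P(X >= 49) <= 26/49

26/49


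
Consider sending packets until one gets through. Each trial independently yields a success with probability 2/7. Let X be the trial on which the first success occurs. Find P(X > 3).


P(X > 3) = P(first 3 trials all fail) = (1-p)^3 = (5/7)^3 = 125/343

125/343


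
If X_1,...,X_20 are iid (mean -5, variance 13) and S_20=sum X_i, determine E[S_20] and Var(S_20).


E[S_n] = n*mu = 20*-5 = -100
Var(S_n) = n*sigma^2 = 20*13 = 260

E[S_20]=-100, Var(S_20)=260


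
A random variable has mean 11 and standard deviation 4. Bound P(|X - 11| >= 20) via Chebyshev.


k = 20/4 = 5
Chebyshev: P(|X-mu| >= k*sigma) <= 1/k^2 = 1/5^2 = 1/25

1/25


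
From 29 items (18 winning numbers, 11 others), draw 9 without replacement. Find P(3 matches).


P(X=3) = C(18,3)*C(11,6) / C(29,9)
= 816*462 / 10015005
= 376992/10015005 = 1632/43355

1632/43355


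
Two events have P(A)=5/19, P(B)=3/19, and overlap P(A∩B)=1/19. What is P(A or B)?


P(A∪B) = P(A) + P(B) - P(A∩B)
= 5/19 + 3/19 - 1/19 = 7/19

7/19


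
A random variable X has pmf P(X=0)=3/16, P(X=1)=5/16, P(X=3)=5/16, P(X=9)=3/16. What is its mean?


E[X] = sum(x * P(x))
= 0*3/16 + 1*5/16 + 3*5/16 + 9*3/16
= 47/16

47/16


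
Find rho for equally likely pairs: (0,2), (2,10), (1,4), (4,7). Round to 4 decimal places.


Cov(X,Y) = 2.9375, Var(X) = 2.1875, Var(Y) = 9.1875
rho = Cov/(sqrt(VarX)*sqrt(VarY)) = 0.6552

0.6552


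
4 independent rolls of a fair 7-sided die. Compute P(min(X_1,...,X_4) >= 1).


P(min >= 1) = P(all X_i >= 1) = (P(X_1 >= 1))^4
= (7/7)^4 = 1^4 = 1

1


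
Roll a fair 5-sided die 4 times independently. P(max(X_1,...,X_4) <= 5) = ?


P(max <= 5) = P(all X_i <= 5) = (P(X_1 <= 5))^4
= (5/5)^4 = 1^4 = 1

1


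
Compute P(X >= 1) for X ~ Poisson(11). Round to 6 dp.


P(X>=1) = 1 - P(X<=0) = 1 - (e^(-11)*11^0/0!)
≈ 1 - 0.0000167017 = 0.9999832983
≈ 0.999983

0.999983


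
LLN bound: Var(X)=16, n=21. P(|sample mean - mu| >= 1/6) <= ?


Var(Xbar) = Var(X)/n = 16/21
Chebyshev: P(|Xbar-mu| >= 1/6) <= Var(Xbar)/(1/6)^2 = (16/21)/(1/36) = 192/7
Bound exceeds 1, so trivial bound: 1

1


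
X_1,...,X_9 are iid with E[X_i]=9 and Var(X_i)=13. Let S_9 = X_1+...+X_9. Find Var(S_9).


By independence, Var(S_n) = n*Var(X_1) = 9*13 = 117

117


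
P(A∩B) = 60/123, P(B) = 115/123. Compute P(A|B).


P(A|B) = P(A∩B)/P(B) = (60/123)/(115/123) = 60/115 = 12/23

12/23


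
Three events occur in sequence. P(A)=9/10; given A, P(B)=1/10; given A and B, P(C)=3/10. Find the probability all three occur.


P(A∩B∩C) = P(A) * P(B|A) * P(C|A∩B)
= 9/10 * 1/10 * 3/10
= 9/100 * 3/10 = 27/1000

27/1000


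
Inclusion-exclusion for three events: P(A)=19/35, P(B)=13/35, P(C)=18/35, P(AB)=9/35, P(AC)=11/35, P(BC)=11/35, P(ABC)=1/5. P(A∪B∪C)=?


P(A∪B∪C) = P(A)+P(B)+P(C) - P(AB)-P(AC)-P(BC) + P(ABC)
= 19/35+13/35+18/35 - 9/35-11/35-11/35 + 1/5
= 26/35

26/35


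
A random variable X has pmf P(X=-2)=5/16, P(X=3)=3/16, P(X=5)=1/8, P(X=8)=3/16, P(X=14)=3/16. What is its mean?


E[X] = sum(x * P(x))
= -2*5/16 + 3*3/16 + 5*1/8 + 8*3/16 + 14*3/16
= 75/16

75/16


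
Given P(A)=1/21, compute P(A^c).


P(A') = 1 - P(A) = 1 - 1/21 = 20/21

20/21


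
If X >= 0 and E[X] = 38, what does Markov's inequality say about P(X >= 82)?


Markov: P(X >= a) <= E[X]/a
P(X >= 82) <= 38/82 = 19/41

19/41


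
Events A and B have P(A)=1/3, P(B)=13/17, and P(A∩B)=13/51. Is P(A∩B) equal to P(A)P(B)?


P(A)*P(B) = 1/3*13/17 = 13/51
P(A∩B) = 13/51, which equals P(A)P(B), so independent

Yes, A and B are independent


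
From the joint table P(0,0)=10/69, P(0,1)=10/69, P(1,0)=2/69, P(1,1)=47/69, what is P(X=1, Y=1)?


Read from table: P(X=1, Y=1) = 47/69

47/69


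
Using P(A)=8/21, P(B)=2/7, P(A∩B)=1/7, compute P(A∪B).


P(A∪B) = P(A) + P(B) - P(A∩B)
= 8/21 + 2/7 - 1/7 = 11/21

11/21


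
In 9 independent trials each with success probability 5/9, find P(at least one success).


P(at least one) = 1 - P(none)
P(none) = (1 - 5/9)^9 = (4/9)^9 = 262144/387420489
P(at least one) = 1 - 262144/387420489 = 387158345/387420489

387158345/387420489


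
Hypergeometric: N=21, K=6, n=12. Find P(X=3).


P(X=3) = C(6,3)*C(15,9) / C(21,12)
= 20*5005 / 293930
= 100100/293930 = 110/323

110/323


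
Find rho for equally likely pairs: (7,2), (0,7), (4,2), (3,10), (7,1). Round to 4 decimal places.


Cov(X,Y) = -6.6800, Var(X) = 6.9600, Var(Y) = 12.2400
rho = Cov/(sqrt(VarX)*sqrt(VarY)) = -0.7237

-0.7237


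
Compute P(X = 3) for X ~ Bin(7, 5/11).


P(X=3) = C(7,3) * p^3 * (1-p)^4
= 35 * 125/1331 * 1296/14641
= 5670000/19487171

5670000/19487171


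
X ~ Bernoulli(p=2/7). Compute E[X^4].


For Bernoulli: X in {0,1}
E[X^4] = 0^4*(1-2/7) + 1^4*2/7 = 2/7

2/7


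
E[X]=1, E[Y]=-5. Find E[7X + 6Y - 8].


E[7X + 6Y - 8] = 7*E[X] + 6*E[Y] - 8
= (7)*(1) + (6)*(-5) + (-8)
= 7 - 30 - 8 = -31

-31


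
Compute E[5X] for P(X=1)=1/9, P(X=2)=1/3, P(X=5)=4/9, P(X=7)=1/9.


E[5X] = sum(g(x)*P(x))
= 5*1/9 + 10*1/3 + 25*4/9 + 35*1/9
= 170/9

170/9


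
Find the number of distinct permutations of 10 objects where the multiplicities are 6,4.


10! = 3628800
Denominator: 6!=720 * 4!=24
Coefficient = 3628800 / 17280 = 210

210


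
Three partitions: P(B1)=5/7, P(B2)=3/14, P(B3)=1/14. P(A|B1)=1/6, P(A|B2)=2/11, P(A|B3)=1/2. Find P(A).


P(A) = P(A|B1)P(B1) + P(A|B2)P(B2) + P(A|B3)P(B3)
= 1/6*5/7 + 2/11*3/14 + 1/2*1/14
= 5/42 + 3/77 + 1/28 = 179/924

179/924


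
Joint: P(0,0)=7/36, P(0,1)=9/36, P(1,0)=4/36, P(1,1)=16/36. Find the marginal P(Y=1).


P(Y=1) = P(0,1)+P(1,1) = 9/36 + 16/36 = 25/36

25/36


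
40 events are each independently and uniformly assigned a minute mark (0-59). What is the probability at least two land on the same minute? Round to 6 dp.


P(all different) = prod((60-i)/60 for i=0..39) = 0.000000
P(at least one match) = 1 - 0.000000 = 1.000000

1.000000


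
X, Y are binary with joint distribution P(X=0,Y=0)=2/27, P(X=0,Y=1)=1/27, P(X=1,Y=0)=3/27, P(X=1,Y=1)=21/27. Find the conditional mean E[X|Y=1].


P(Y=1) = 22/27
E[X|Y=1] = (0*1 + 1*21)/22 = 21/22

21/22


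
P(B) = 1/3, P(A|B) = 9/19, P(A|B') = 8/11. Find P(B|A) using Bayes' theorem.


P(A) = P(A|B)P(B) + P(A|B')P(B') = 9/19*1/3 + 8/11*2/3 = 403/627
P(B|A) = P(A|B)P(B)/P(A) = (3/19)/(403/627) = 99/403

99/403


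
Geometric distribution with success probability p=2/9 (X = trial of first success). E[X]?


For geometric (trials until first success), E[X] = 1/p = 1/(2/9) = 9/2

9/2


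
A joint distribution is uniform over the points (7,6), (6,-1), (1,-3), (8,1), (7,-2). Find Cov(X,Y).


E[X]=29/5, E[Y]=1/5, E[XY]=27/5
Cov(X,Y) = E[XY] - E[X]E[Y] = 27/5 - 29/5*1/5 = 106/25

106/25


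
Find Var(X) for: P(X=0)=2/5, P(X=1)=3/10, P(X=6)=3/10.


E[X] = 21/10, E[X^2] = 111/10
Var(X) = E[X^2] - (E[X])^2 = 111/10 - (21/10)^2 = 669/100

669/100


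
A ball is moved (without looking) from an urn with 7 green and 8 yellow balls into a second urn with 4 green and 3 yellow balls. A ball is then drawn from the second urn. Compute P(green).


P(transfer green) = 7/15; P(transfer yellow) = 8/15
If green transferred: Urn II has 5 green of 8, so P(green|green moved) = 5/8
If yellow transferred: Urn II has 4 green of 8, so P(green|yellow moved) = 1/2
By total probability: P(green) = 7/15*5/8 + 8/15*1/2 = 67/120

67/120


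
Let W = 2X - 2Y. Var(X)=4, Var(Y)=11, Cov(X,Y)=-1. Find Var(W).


Var(2X - 2Y) = 2^2*Var(X) + (-2)^2*Var(Y) + 2*2*(-2)*Cov(X,Y)
= 4*4 + 4*11 - 8*(-1)
= 16 + 44 + 8 = 68

68


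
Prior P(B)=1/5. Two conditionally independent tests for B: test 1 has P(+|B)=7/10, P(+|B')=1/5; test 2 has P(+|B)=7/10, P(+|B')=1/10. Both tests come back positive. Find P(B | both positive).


After test 1: P(+) = 7/10*1/5 + 1/5*4/5 = 3/10
P(B|+) = (7/50)/(3/10) = 7/15
After test 2 (use post1 as new prior): P(+) = 7/10*7/15 + 1/10*8/15 = 19/50
P(B|+,+) = (49/150)/(19/50) = 49/57

49/57


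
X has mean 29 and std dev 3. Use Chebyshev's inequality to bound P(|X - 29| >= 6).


k = 6/3 = 2
Chebyshev: P(|X-mu| >= k*sigma) <= 1/k^2 = 1/2^2 = 1/4

1/4


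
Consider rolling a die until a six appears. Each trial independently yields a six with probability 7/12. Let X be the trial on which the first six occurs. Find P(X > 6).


P(X > 6) = P(first 6 trials all fail) = (1-p)^6 = (5/12)^6 = 15625/2985984

15625/2985984


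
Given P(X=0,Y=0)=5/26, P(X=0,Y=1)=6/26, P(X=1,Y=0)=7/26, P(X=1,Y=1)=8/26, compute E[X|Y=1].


P(Y=1) = 14/26
E[X|Y=1] = (0*6 + 1*8)/14 = 8/14 = 4/7

4/7


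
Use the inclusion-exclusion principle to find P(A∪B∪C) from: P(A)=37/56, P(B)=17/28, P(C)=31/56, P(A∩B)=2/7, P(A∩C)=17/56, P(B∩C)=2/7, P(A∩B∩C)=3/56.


P(A∪B∪C) = P(A)+P(B)+P(C) - P(AB)-P(AC)-P(BC) + P(ABC)
= 37/56+17/28+31/56 - 2/7-17/56-2/7 + 3/56
= 1

1


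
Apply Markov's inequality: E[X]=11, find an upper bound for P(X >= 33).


Markov: P(X >= a) <= E[X]/a
P(X >= 33) <= 11/33 = 1/3

1/3


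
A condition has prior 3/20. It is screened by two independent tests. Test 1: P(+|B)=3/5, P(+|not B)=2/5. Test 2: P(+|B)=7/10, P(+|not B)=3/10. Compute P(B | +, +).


After test 1: P(+) = 3/5*3/20 + 2/5*17/20 = 43/100
P(B|+) = (9/100)/(43/100) = 9/43
After test 2 (use post1 as new prior): P(+) = 7/10*9/43 + 3/10*34/43 = 33/86
P(B|+,+) = (63/430)/(33/86) = 21/55

21/55


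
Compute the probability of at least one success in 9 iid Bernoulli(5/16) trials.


P(at least one) = 1 - P(none)
P(none) = (1 - 5/16)^9 = (11/16)^9 = 2357947691/68719476736
P(at least one) = 1 - 2357947691/68719476736 = 66361529045/68719476736

66361529045/68719476736


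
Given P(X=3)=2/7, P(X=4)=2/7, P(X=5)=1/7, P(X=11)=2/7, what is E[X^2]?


E[X^2] = sum(g(x)*P(x))
= 9*2/7 + 16*2/7 + 25*1/7 + 121*2/7
= 317/7

317/7


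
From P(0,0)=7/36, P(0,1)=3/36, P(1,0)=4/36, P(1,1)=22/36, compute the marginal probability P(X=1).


P(X=1) = P(1,0)+P(1,1) = 4/36 + 22/36 = 26/36 = 13/18

13/18


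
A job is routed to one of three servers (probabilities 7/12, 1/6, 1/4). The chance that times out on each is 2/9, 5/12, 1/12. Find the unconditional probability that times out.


P(A) = P(A|B1)P(B1) + P(A|B2)P(B2) + P(A|B3)P(B3)
= 2/9*7/12 + 5/12*1/6 + 1/12*1/4
= 7/54 + 5/72 + 1/48 = 95/432

95/432


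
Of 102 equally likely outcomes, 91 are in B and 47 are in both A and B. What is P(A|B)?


P(A|B) = P(A∩B)/P(B) = (47/102)/(91/102) = 47/91

47/91


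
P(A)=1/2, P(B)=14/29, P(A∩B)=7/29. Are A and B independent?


P(A)*P(B) = 1/2*14/29 = 7/29
P(A∩B) = 7/29, which equals P(A)P(B), so independent

Yes, A and B are independent


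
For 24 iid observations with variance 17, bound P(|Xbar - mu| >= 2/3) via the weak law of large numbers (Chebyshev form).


Var(Xbar) = Var(X)/n = 17/24
Chebyshev: P(|Xbar-mu| >= 2/3) <= Var(Xbar)/(2/3)^2 = (17/24)/(4/9) = 51/32
Bound exceeds 1, so trivial bound: 1

1


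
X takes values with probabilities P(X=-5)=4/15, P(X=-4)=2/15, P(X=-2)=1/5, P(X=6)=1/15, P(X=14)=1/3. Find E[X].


E[X] = sum(x * P(x))
= -5*4/15 - 4*2/15 - 2*1/5 + 6*1/15 + 14*1/3
= 14/5

14/5


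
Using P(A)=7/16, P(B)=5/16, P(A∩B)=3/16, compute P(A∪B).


P(A∪B) = P(A) + P(B) - P(A∩B)
= 7/16 + 5/16 - 3/16 = 9/16

9/16


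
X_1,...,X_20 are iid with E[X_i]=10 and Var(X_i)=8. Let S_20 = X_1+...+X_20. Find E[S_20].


E[S_n] = n*E[X_1] = 20*10 = 200

200


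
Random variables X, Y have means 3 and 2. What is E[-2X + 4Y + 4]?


E[-2X + 4Y + 4] = -2*E[X] + 4*E[Y] + 4
= (-2)*(3) + (4)*(2) + (4)
= -6 + 8 + 4 = 6

6


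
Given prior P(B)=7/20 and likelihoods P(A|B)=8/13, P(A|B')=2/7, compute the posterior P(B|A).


P(A) = P(A|B)P(B) + P(A|B')P(B') = 8/13*7/20 + 2/7*13/20 = 73/182
P(B|A) = P(A|B)P(B)/P(A) = (14/65)/(73/182) = 196/365

196/365


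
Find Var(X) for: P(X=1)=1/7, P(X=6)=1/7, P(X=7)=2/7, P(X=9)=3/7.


E[X] = 48/7, E[X^2] = 54
Var(X) = E[X^2] - (E[X])^2 = 54 - (48/7)^2 = 342/49

342/49


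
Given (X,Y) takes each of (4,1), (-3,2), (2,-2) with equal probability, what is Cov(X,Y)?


E[X]=1, E[Y]=1/3, E[XY]=-2
Cov(X,Y) = E[XY] - E[X]E[Y] = -2 - 1*1/3 = -7/3

-7/3


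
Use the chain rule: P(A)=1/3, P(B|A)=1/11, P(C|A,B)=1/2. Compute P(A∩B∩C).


P(A∩B∩C) = P(A) * P(B|A) * P(C|A∩B)
= 1/3 * 1/11 * 1/2
= 1/33 * 1/2 = 1/66

1/66


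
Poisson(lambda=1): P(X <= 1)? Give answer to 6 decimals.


P(X<=1) = e^(-1)*1^0/0! + e^(-1)*1^1/1!
≈ 0.3678794412 + 0.3678794412
= 0.7357588824
≈ 0.735759

0.735759


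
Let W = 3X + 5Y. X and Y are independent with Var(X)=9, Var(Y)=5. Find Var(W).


Independence => Cov(X,Y)=0
Var(3X + 5Y) = 3^2*Var(X) + 5^2*Var(Y)
= 9*9 + 25*5 = 206

206


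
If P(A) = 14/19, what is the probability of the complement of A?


P(A') = 1 - P(A) = 1 - 14/19 = 5/19

5/19


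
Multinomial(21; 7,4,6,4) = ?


21! = 51090942171709440000
Denominator: 7!=5040 * 4!=24 * 6!=720 * 4!=24
Coefficient = 51090942171709440000 / 2090188800 = 24443218800

24443218800


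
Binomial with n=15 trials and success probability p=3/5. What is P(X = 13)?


P(X=13) = C(15,13) * p^13 * (1-p)^2
= 105 * 1594323/1220703125 * 4/25
= 133923132/6103515625

133923132/6103515625


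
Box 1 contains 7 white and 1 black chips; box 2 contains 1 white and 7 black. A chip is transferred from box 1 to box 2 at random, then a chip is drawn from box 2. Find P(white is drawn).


P(transfer white) = 7/8; P(transfer black) = 1/8
If white transferred: Urn II has 2 white of 9, so P(white|white moved) = 2/9
If black transferred: Urn II has 1 white of 9, so P(white|black moved) = 1/9
By total probability: P(white) = 7/8*2/9 + 1/8*1/9 = 5/24

5/24


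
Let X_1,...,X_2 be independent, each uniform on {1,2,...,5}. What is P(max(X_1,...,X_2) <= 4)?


P(max <= 4) = P(all X_i <= 4) = (P(X_1 <= 4))^2
= (4/5)^2 = 16/25

16/25


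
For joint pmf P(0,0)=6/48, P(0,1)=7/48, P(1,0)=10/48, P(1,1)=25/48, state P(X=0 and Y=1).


Read from table: P(X=0, Y=1) = 7/48

7/48


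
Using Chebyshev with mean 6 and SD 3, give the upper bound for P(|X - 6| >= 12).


k = 12/3 = 4
Chebyshev: P(|X-mu| >= k*sigma) <= 1/k^2 = 1/4^2 = 1/16

1/16


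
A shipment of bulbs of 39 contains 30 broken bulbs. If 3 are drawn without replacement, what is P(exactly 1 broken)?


P(X=1) = C(30,1)*C(9,2) / C(39,3)
= 30*36 / 9139
= 1080/9139

1080/9139


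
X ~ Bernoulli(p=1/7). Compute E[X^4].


For Bernoulli: X in {0,1}
E[X^4] = 0^4*(1-1/7) + 1^4*1/7 = 1/7

1/7


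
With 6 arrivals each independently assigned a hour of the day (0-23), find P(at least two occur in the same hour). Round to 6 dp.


P(all different) = prod((24-i)/24 for i=0..5) = 0.507104
P(at least one match) = 1 - 0.507104 = 0.492896

0.492896
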